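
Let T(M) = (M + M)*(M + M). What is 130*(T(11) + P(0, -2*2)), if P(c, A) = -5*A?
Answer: 65520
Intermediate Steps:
T(M) = 4*M**2 (T(M) = (2*M)*(2*M) = 4*M**2)
130*(T(11) + P(0, -2*2)) = 130*(4*11**2 - (-10)*2) = 130*(4*121 - 5*(-4)) = 130*(484 + 20) = 130*504 = 65520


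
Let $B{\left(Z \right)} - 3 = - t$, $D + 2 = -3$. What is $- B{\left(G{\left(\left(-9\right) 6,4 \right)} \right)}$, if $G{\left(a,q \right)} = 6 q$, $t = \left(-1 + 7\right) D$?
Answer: $-33$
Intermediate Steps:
$D = -5$ ($D = -2 - 3 = -5$)
$t = -30$ ($t = \left(-1 + 7\right) \left(-5\right) = 6 \left(-5\right) = -30$)
$B{\left(Z \right)} = 33$ ($B{\left(Z \right)} = 3 - -30 = 3 + 30 = 33$)
$- B{\left(G{\left(\left(-9\right) 6,4 \right)} \right)} = \left(-1\right) 33 = -33$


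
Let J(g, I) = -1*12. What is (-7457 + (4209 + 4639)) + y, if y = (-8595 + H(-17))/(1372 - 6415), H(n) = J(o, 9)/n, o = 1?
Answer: 39799308/28577 ≈ 1392.7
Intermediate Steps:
J(g, I) = -12
H(n) = -12/n
y = 48701/28577 (y = (-8595 - 12/(-17))/(1372 - 6415) = (-8595 - 12*(-1/17))/(-5043) = (-8595 + 12/17)*(-1/5043) = -146103/17*(-1/5043) = 48701/28577 ≈ 1.7042)
(-7457 + (4209 + 4639)) + y = (-7457 + (4209 + 4639)) + 48701/28577 = (-7457 + 8848) + 48701/28577 = 1391 + 48701/28577 = 39799308/28577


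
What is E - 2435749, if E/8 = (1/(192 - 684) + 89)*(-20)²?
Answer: -264567527/123 ≈ -2.1510e+6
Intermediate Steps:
E = 35029600/123 (E = 8*((1/(192 - 684) + 89)*(-20)²) = 8*((1/(-492) + 89)*400) = 8*((-1/492 + 89)*400) = 8*((43787/492)*400) = 8*(4378700/123) = 35029600/123 ≈ 2.8479e+5)
E - 2435749 = 35029600/123 - 2435749 = -264567527/123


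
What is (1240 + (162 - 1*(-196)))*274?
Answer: 437852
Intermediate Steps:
(1240 + (162 - 1*(-196)))*274 = (1240 + (162 + 196))*274 = (1240 + 358)*274 = 1598*274 = 437852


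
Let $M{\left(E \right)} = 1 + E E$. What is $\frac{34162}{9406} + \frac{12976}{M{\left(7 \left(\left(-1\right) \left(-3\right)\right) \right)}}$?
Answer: $\frac{34287965}{1039363} \approx 32.989$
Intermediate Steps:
$M{\left(E \right)} = 1 + E^{2}$
$\frac{34162}{9406} + \frac{12976}{M{\left(7 \left(\left(-1\right) \left(-3\right)\right) \right)}} = \frac{34162}{9406} + \frac{12976}{1 + \left(7 \left(\left(-1\right) \left(-3\right)\right)\right)^{2}} = 34162 \cdot \frac{1}{9406} + \frac{12976}{1 + \left(7 \cdot 3\right)^{2}} = \frac{17081}{4703} + \frac{12976}{1 + 21^{2}} = \frac{17081}{4703} + \frac{12976}{1 + 441} = \frac{17081}{4703} + \frac{12976}{442} = \frac{17081}{4703} + 12976 \cdot \frac{1}{442} = \frac{17081}{4703} + \frac{6488}{221} = \frac{34287965}{1039363}$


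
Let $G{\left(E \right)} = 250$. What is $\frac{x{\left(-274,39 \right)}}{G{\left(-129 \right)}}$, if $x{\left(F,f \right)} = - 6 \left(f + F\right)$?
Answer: $\frac{141}{25} \approx 5.64$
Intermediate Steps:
$x{\left(F,f \right)} = - 6 F - 6 f$ ($x{\left(F,f \right)} = - 6 \left(F + f\right) = - 6 F - 6 f$)
$\frac{x{\left(-274,39 \right)}}{G{\left(-129 \right)}} = \frac{\left(-6\right) \left(-274\right) - 234}{250} = \left(1644 - 234\right) \frac{1}{250} = 1410 \cdot \frac{1}{250} = \frac{141}{25}$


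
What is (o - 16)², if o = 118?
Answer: 10404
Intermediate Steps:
(o - 16)² = (118 - 16)² = 102² = 10404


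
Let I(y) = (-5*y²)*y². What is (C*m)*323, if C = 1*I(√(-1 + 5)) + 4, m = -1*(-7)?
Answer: -171836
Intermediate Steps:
m = 7
I(y) = -5*y⁴
C = -76 (C = 1*(-5*(-1 + 5)²) + 4 = 1*(-5*(√4)⁴) + 4 = 1*(-5*2⁴) + 4 = 1*(-5*16) + 4 = 1*(-80) + 4 = -80 + 4 = -76)
(C*m)*323 = -76*7*323 = -532*323 = -171836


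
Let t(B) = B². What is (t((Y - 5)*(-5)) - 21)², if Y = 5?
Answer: 441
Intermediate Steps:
(t((Y - 5)*(-5)) - 21)² = (((5 - 5)*(-5))² - 21)² = ((0*(-5))² - 21)² = (0² - 21)² = (0 - 21)² = (-21)² = 441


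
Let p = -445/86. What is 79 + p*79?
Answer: -28361/86 ≈ -329.78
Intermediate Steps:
p = -445/86 (p = -445*1/86 = -445/86 ≈ -5.1744)
79 + p*79 = 79 - 445/86*79 = 79 - 35155/86 = -28361/86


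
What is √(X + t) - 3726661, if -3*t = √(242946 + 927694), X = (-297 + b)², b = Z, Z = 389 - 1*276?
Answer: -3726661 + 2*√(76176 - 3*√73165)/3 ≈ -3.7265e+6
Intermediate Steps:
Z = 113 (Z = 389 - 276 = 113)
b = 113
X = 33856 (X = (-297 + 113)² = (-184)² = 33856)
t = -4*√73165/3 (t = -√(242946 + 927694)/3 = -4*√73165/3 ≈ -360.65)
√(X + t) - 3726661 = √(33856 - 4*√73165/3) - 3726661 = -3726661 + √(33856 - 4*√73165/3)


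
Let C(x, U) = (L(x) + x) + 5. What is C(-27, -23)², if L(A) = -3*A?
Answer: 3481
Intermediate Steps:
C(x, U) = 5 - 2*x (C(x, U) = (-3*x + x) + 5 = -2*x + 5 = 5 - 2*x)
C(-27, -23)² = (5 - 2*(-27))² = (5 + 54)² = 59² = 3481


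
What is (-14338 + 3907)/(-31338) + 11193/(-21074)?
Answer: -88715/447437 ≈ -0.19827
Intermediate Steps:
(-14338 + 3907)/(-31338) + 11193/(-21074) = -10431*(-1/31338) + 11193*(-1/21074) = 1159/3482 - 273/514 = -88715/447437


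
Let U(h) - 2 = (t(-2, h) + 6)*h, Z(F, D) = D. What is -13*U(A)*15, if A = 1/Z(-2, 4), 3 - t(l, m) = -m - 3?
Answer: -15795/16 ≈ -987.19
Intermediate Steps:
t(l, m) = 6 + m (t(l, m) = 3 - (-m - 3) = 3 - (-3 - m) = 3 + (3 + m) = 6 + m)
A = 1/4 ≈ 0.25000
U(h) = 2 + h*(12 + h) (U(h) = 2 + ((6 + h) + 6)*h = 2 + (12 + h)*h = 2 + h*(12 + h))
-13*U(A)*15 = -13*(2 + (1/4)**2 + 12*(1/4))*15 = -13*(2 + 1/16 + 3)*15 = -13*81/16*15 = -1053/16*15 = -15795/16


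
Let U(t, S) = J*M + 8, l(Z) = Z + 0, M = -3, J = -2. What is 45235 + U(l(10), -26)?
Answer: 45249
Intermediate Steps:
l(Z) = Z
U(t, S) = 14 (U(t, S) = -2*(-3) + 8 = 6 + 8 = 14)
45235 + U(l(10), -26) = 45235 + 14 = 45249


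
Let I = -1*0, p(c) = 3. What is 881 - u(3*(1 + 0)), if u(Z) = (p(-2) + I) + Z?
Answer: 875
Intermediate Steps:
I = 0
u(Z) = 3 + Z (u(Z) = (3 + 0) + Z = 3 + Z)
881 - u(3*(1 + 0)) = 881 - (3 + 3*(1 + 0)) = 881 - (3 + 3*1) = 881 - (3 + 3) = 881 - 1*6 = 881 - 6 = 875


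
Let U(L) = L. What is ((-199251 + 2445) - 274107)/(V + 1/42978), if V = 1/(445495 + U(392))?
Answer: -231391331283762/12535 ≈ -1.8460e+10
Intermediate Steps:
V = 1/445887 (V = 1/(445495 + 392) = 1/445887 ≈ 2.2427e-6)
((-199251 + 2445) - 274107)/(V + 1/42978) = ((-199251 + 2445) - 274107)/(1/445887 + 1/42978) = (-196806 - 274107)/(1/445887 + 1/42978) = -470913/12535/491367474 = -470913*491367474/12535 = -231391331283762/12535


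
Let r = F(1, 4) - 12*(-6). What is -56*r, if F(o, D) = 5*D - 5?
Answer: -4872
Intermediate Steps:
F(o, D) = -5 + 5*D
r = 87 (r = (-5 + 5*4) - 12*(-6) = (-5 + 20) + 72 = 15 + 72 = 87)
-56*r = -56*87 = -4872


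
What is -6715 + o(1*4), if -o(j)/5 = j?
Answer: -6735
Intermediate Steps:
o(j) = -5*j
-6715 + o(1*4) = -6715 - 5*4 = -6715 - 20 = -6735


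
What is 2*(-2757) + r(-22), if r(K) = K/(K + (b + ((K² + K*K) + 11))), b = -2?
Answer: -5265892/955 ≈ -5514.0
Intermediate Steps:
r(K) = K/(9 + K + 2*K²) (r(K) = K/(K + (-2 + ((K² + K*K) + 11))) = K/(K + (-2 + ((K² + K²) + 11))) = K/(K + (-2 + (2*K² + 11))) = K/(K + (-2 + (11 + 2*K²))) = K/(K + (9 + 2*K²)) = K/(9 + K + 2*K²))
2*(-2757) + r(-22) = 2*(-2757) - 22/(9 - 22 + 2*(-22)²) = -5514 - 22/(9 - 22 + 2*484) = -5514 - 22/(9 - 22 + 968) = -5514 - 22/955 = -5265892/955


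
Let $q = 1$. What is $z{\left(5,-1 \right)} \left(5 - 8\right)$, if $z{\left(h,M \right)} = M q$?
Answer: $3$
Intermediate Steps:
$z{\left(h,M \right)} = M$ ($z{\left(h,M \right)} = M 1 = M$)
$z{\left(5,-1 \right)} \left(5 - 8\right) = - (5 - 8) = \left(-1\right) \left(-3\right) = 3$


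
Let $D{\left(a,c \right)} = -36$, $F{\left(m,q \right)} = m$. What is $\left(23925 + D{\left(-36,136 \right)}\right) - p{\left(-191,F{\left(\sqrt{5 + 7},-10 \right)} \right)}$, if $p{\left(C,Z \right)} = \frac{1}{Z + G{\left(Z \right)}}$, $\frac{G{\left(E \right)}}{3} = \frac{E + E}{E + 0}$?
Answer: $\frac{95555}{4} + \frac{\sqrt{3}}{12} \approx 23889.0$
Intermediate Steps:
$G{\left(E \right)} = 6$ ($G{\left(E \right)} = 3 \frac{E + E}{E + 0} = 3 \frac{2 E}{E} = 3 \cdot 2 = 6$)
$p{\left(C,Z \right)} = \frac{1}{6 + Z}$ ($p{\left(C,Z \right)} = \frac{1}{Z + 6} = \frac{1}{6 + Z}$)
$\left(23925 + D{\left(-36,136 \right)}\right) - p{\left(-191,F{\left(\sqrt{5 + 7},-10 \right)} \right)} = \left(23925 - 36\right) - \frac{1}{6 + \sqrt{5 + 7}} = 23889 - \frac{1}{6 + \sqrt{12}} = 23889 - \frac{1}{6 + 2 \sqrt{3}}$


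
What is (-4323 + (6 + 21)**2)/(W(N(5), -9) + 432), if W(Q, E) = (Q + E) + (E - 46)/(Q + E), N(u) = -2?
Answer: -599/71 ≈ -8.4366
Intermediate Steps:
W(Q, E) = E + Q + (-46 + E)/(E + Q) (W(Q, E) = (E + Q) + (-46 + E)/(E + Q) = E + Q + (-46 + E)/(E + Q))
(-4323 + (6 + 21)**2)/(W(N(5), -9) + 432) = (-4323 + (6 + 21)**2)/((-46 - 9 + (-9)**2 + (-2)**2 + 2*(-9)*(-2))/(-9 - 2) + 432) = (-4323 + 27**2)/((-46 - 9 + 81 + 4 + 36)/(-11) + 432) = (-4323 + 729)/(-1/11*66 + 432) = -3594/(-6 + 432) = -3594/426 = -3594*1/426 = -599/71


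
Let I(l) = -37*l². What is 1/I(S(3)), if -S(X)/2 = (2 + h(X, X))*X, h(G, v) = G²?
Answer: -1/161172 ≈ -6.2046e-6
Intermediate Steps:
S(X) = -2*X*(2 + X²) (S(X) = -2*(2 + X²)*X = -2*X*(2 + X²))
1/I(S(3)) = 1/(-37*36*(2 + 3²)²) = 1/(-37*36*(2 + 9)²) = 1/(-37*(-2*3*11)²) = 1/(-37*(-66)²) = 1/(-37*4356) = 1/(-161172) = -1/161172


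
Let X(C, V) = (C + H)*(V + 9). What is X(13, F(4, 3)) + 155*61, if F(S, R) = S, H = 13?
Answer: 9793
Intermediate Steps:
X(C, V) = (9 + V)*(13 + C) (X(C, V) = (C + 13)*(V + 9) = (13 + C)*(9 + V) = (9 + V)*(13 + C))
X(13, F(4, 3)) + 155*61 = (117 + 9*13 + 13*4 + 13*4) + 155*61 = (117 + 117 + 52 + 52) + 9455 = 338 + 9455 = 9793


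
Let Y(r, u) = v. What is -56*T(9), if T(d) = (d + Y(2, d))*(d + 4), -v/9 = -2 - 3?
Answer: -39312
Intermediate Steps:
v = 45 (v = -9*(-2 - 3) = -9*(-5) = 45)
Y(r, u) = 45
T(d) = (4 + d)*(45 + d) (T(d) = (d + 45)*(d + 4) = (45 + d)*(4 + d) = (4 + d)*(45 + d))
-56*T(9) = -56*(180 + 9² + 49*9) = -56*(180 + 81 + 441) = -56*702 = -39312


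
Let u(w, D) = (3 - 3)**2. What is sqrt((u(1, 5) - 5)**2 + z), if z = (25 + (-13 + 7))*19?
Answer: sqrt(386) ≈ 19.647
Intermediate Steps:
u(w, D) = 0 (u(w, D) = 0**2 = 0)
z = 361 (z = (25 - 6)*19 = 19*19 = 361)
sqrt((u(1, 5) - 5)**2 + z) = sqrt((0 - 5)**2 + 361) = sqrt((-5)**2 + 361) = sqrt(25 + 361) = sqrt(386)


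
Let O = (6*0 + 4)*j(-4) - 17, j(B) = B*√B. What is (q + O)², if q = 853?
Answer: 697872 - 53504*I ≈ 6.9787e+5 - 53504.0*I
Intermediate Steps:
j(B) = B^(3/2)
O = -17 - 32*I (O = (6*0 + 4)*(-4)^(3/2) - 17 = (0 + 4)*(-8*I) - 17 = 4*(-8*I) - 17 = -32*I - 17 = -17 - 32*I ≈ -17.0 - 32.0*I)
(q + O)² = (853 + (-17 - 32*I))² = (836 - 32*I)²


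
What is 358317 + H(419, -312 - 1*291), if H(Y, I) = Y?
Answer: 358736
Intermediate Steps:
358317 + H(419, -312 - 1*291) = 358317 + 419 = 358736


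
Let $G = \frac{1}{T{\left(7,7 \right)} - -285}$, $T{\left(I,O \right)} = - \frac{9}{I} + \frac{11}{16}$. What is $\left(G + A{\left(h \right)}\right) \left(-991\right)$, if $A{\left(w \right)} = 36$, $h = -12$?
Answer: $- \frac{1136498620}{31853} \approx -35680.0$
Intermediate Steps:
$T{\left(I,O \right)} = \frac{11}{16} - \frac{9}{I}$ ($T{\left(I,O \right)} = - \frac{9}{I} + 11 \cdot \frac{1}{16} = - \frac{9}{I} + \frac{11}{16} = \frac{11}{16} - \frac{9}{I}$)
$G = \frac{112}{31853}$ ($G = \frac{1}{\left(\frac{11}{16} - \frac{9}{7}\right) - -285} = \frac{1}{\left(\frac{11}{16} - \frac{9}{7}\right) + \left(-20 + 305\right)} = \frac{1}{\left(\frac{11}{16} - \frac{9}{7}\right) + 285} = \frac{1}{- \frac{67}{112} + 285} = \frac{1}{\frac{31853}{112}} = \frac{112}{31853} \approx 0.0035162$)
$\left(G + A{\left(h \right)}\right) \left(-991\right) = \left(\frac{112}{31853} + 36\right) \left(-991\right) = \frac{1146820}{31853} \left(-991\right) = - \frac{1136498620}{31853}$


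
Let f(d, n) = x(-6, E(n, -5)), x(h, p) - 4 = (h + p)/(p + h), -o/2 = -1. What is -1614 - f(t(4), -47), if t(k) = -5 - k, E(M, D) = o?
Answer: -1619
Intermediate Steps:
o = 2 (o = -2*(-1) = 2)
E(M, D) = 2
x(h, p) = 5 (x(h, p) = 4 + (h + p)/(p + h) = 4 + (h + p)/(h + p) = 4 + 1 = 5)
f(d, n) = 5
-1614 - f(t(4), -47) = -1614 - 1*5 = -1614 - 5 = -1619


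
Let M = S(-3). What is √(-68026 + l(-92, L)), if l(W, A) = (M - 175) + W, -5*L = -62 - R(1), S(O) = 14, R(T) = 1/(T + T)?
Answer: I*√68279 ≈ 261.3*I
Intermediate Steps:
R(T) = 1/(2*T)
M = 14
L = 25/2 (L = -(-62 - 1/(2*1))/5 = -(-62 - 1/2)/5 = -(-62 - 1*½)/5 = -(-62 - ½)/5 = -⅕*(-125/2) = 25/2 ≈ 12.500)
l(W, A) = -161 + W (l(W, A) = (14 - 175) + W = -161 + W)
√(-68026 + l(-92, L)) = √(-68026 + (-161 - 92)) = √(-68026 - 253) = √(-68279) = I*√68279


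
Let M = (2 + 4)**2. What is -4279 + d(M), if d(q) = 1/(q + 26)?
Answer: -265297/62 ≈ -4279.0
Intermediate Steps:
M = 36 (M = 6**2 = 36)
d(q) = 1/(26 + q)
-4279 + d(M) = -4279 + 1/(26 + 36) = -4279 + 1/62 = -265297/62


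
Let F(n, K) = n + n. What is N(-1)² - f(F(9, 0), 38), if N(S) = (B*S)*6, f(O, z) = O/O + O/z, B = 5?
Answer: 17072/19 ≈ 898.53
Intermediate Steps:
F(n, K) = 2*n
f(O, z) = 1 + O/z
N(S) = 30*S (N(S) = (5*S)*6 = 30*S)
N(-1)² - f(F(9, 0), 38) = (30*(-1))² - (2*9 + 38)/38 = (-30)² - (18 + 38)/38 = 900 - 56/38 = 900 - 1*28/19 = 900 - 28/19 = 17072/19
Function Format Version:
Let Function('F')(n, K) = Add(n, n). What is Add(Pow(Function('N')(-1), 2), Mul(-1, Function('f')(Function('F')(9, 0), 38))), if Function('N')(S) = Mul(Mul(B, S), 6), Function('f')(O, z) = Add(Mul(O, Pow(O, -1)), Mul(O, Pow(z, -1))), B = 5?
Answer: Rational(17072, 19) ≈ 898.53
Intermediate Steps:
Function('F')(n, K) = Mul(2, n)
Function('f')(O, z) = Add(1, Mul(O, Pow(z, -1)))
Function('N')(S) = Mul(30, S) (Function('N')(S) = Mul(Mul(5, S), 6) = Mul(30, S))
Add(Pow(Function('N')(-1), 2), Mul(-1, Function('f')(Function('F')(9, 0), 38))) = Add(Pow(Mul(30, -1), 2), Mul(-1, Mul(Pow(38, -1), Add(Mul(2, 9), 38)))) = Add(Pow(-30, 2), Mul(-1, Mul(Rational(1, 38), Add(18, 38)))) = Add(900, Mul(-1, Mul(Rational(1, 38), 56))) = Add(900, Mul(-1, Rational(28, 19))) = Add(900, Rational(-28, 19)) = Rational(17072, 19)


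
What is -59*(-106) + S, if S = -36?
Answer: 6218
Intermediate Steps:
-59*(-106) + S = -59*(-106) - 36 = 6254 - 36 = 6218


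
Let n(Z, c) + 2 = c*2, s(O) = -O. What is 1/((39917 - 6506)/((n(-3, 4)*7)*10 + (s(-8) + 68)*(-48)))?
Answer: -1076/11137 ≈ -0.096615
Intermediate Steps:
n(Z, c) = -2 + 2*c (n(Z, c) = -2 + c*2 = -2 + 2*c)
1/((39917 - 6506)/((n(-3, 4)*7)*10 + (s(-8) + 68)*(-48))) = 1/((39917 - 6506)/(((-2 + 2*4)*7)*10 + (-1*(-8) + 68)*(-48))) = 1/(33411/(((-2 + 8)*7)*10 + (8 + 68)*(-48))) = 1/(33411/((6*7)*10 + 76*(-48))) = 1/(33411/(42*10 - 3648)) = 1/(33411/(420 - 3648)) = 1/(33411/(-3228)) = 1/(33411*(-1/3228)) = 1/(-11137/1076) = -1076/11137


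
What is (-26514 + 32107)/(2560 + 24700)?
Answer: 119/580 ≈ 0.20517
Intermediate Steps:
(-26514 + 32107)/(2560 + 24700) = 5593/27260 = 5593*(1/27260) = 119/580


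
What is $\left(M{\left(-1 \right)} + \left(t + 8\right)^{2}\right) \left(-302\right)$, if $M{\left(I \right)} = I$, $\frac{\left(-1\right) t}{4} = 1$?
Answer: $-4530$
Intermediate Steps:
$t = -4$ ($t = \left(-4\right) 1 = -4$)
$\left(M{\left(-1 \right)} + \left(t + 8\right)^{2}\right) \left(-302\right) = \left(-1 + \left(-4 + 8\right)^{2}\right) \left(-302\right) = \left(-1 + 4^{2}\right) \left(-302\right) = \left(-1 + 16\right) \left(-302\right) = 15 \left(-302\right) = -4530$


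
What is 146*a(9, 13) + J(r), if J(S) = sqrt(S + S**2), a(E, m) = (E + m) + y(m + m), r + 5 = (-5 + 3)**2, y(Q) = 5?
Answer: 3942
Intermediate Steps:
r = -1 (r = -5 + (-5 + 3)**2 = -5 + (-2)**2 = -5 + 4 = -1)
a(E, m) = 5 + E + m (a(E, m) = (E + m) + 5 = 5 + E + m)
146*a(9, 13) + J(r) = 146*(5 + 9 + 13) + sqrt(-(1 - 1)) = 146*27 + sqrt(-1*0) = 3942 + sqrt(0) = 3942 + 0 = 3942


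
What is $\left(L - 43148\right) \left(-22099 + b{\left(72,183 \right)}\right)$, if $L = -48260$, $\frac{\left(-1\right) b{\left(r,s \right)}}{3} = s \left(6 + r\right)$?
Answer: $5934298768$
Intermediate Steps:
$b{\left(r,s \right)} = - 3 s \left(6 + r\right)$
$\left(L - 43148\right) \left(-22099 + b{\left(72,183 \right)}\right) = \left(-48260 - 43148\right) \left(-22099 - 549 \left(6 + 72\right)\right) = - 91408 \left(-22099 - 549 \cdot 78\right) = - 91408 \left(-22099 - 42822\right) = \left(-91408\right) \left(-64921\right) = 5934298768$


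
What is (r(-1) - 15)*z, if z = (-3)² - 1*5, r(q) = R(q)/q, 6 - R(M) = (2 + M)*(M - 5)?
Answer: -108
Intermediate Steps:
R(M) = 6 - (-5 + M)*(2 + M) (R(M) = 6 - (2 + M)*(M - 5) = 6 - (2 + M)*(-5 + M) = 6 - (-5 + M)*(2 + M))
r(q) = (16 - q² + 3*q)/q
z = 4 (z = 9 - 5 = 4)
(r(-1) - 15)*z = ((3 - 1*(-1) + 16/(-1)) - 15)*4 = ((3 + 1 + 16*(-1)) - 15)*4 = ((3 + 1 - 16) - 15)*4 = (-12 - 15)*4 = -27*4 = -108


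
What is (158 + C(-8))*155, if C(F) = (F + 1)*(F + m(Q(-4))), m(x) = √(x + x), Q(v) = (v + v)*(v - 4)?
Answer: 33170 - 8680*√2 ≈ 20895.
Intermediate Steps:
Q(v) = 2*v*(-4 + v) (Q(v) = (2*v)*(-4 + v) = 2*v*(-4 + v))
m(x) = √2*√x (m(x) = √(2*x) = √2*√x)
C(F) = (1 + F)*(F + 8*√2) (C(F) = (F + 1)*(F + √2*√(2*(-4)*(-4 - 4))) = (1 + F)*(F + √2*√(2*(-4)*(-8))) = (1 + F)*(F + √2*√64) = (1 + F)*(F + √2*8) = (1 + F)*(F + 8*√2))
(158 + C(-8))*155 = (158 + (-8 + (-8)² + 8*√2 + 8*(-8)*√2))*155 = (158 + (-8 + 64 + 8*√2 - 64*√2))*155 = (158 + (56 - 56*√2))*155 = (214 - 56*√2)*155 = 33170 - 8680*√2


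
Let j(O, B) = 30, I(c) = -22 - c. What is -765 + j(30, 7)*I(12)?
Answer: -1785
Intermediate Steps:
-765 + j(30, 7)*I(12) = -765 + 30*(-22 - 1*12) = -765 + 30*(-22 - 12) = -765 + 30*(-34) = -765 - 1020 = -1785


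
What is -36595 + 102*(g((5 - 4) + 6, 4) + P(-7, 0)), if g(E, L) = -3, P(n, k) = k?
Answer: -36901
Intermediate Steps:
-36595 + 102*(g((5 - 4) + 6, 4) + P(-7, 0)) = -36595 + 102*(-3 + 0) = -36595 + 102*(-3) = -36595 - 306 = -36901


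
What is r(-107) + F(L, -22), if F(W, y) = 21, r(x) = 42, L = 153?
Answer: 63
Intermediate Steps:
r(-107) + F(L, -22) = 42 + 21 = 63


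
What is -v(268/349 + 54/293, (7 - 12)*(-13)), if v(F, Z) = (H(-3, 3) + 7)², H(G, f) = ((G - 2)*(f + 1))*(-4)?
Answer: -7569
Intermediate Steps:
H(G, f) = -4*(1 + f)*(-2 + G) (H(G, f) = ((-2 + G)*(1 + f))*(-4) = ((1 + f)*(-2 + G))*(-4) = -4*(1 + f)*(-2 + G))
v(F, Z) = 7569 (v(F, Z) = ((8 - 4*(-3) + 8*3 - 4*(-3)*3) + 7)² = ((8 + 12 + 24 + 36) + 7)² = (80 + 7)² = 87² = 7569)
-v(268/349 + 54/293, (7 - 12)*(-13)) = -1*7569 = -7569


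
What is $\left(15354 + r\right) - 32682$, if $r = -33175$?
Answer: $-50503$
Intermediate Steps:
$\left(15354 + r\right) - 32682 = \left(15354 - 33175\right) - 32682 = -17821 - 32682 = -50503$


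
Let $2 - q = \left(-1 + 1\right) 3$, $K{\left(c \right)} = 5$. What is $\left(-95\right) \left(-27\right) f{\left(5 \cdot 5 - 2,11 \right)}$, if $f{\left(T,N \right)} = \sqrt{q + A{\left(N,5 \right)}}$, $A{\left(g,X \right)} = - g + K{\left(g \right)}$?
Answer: $5130 i \approx 5130.0 i$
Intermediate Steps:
$q = 2$ ($q = 2 - \left(-1 + 1\right) 3 = 2 - 0 \cdot 3 = 2 - 0 = 2 + 0 = 2$)
$A{\left(g,X \right)} = 5 - g$ ($A{\left(g,X \right)} = - g + 5 = 5 - g$)
$f{\left(T,N \right)} = \sqrt{7 - N}$ ($f{\left(T,N \right)} = \sqrt{2 - \left(-5 + N\right)} = \sqrt{7 - N}$)
$\left(-95\right) \left(-27\right) f{\left(5 \cdot 5 - 2,11 \right)} = \left(-95\right) \left(-27\right) \sqrt{7 - 11} = 2565 \sqrt{7 - 11} = 2565 \sqrt{-4} = 2565 \cdot 2 i = 5130 i$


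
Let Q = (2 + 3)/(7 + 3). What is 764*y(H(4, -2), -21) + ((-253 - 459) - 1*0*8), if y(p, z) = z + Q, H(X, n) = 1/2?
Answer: -16374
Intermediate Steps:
H(X, n) = ½
Q = ½ (Q = 5/10 = 5*(⅒) = ½ ≈ 0.50000)
y(p, z) = ½ + z (y(p, z) = z + ½ = ½ + z)
764*y(H(4, -2), -21) + ((-253 - 459) - 1*0*8) = 764*(½ - 21) + ((-253 - 459) - 1*0*8) = 764*(-41/2) + (-712 + 0*8) = -15662 + (-712 + 0) = -15662 - 712 = -16374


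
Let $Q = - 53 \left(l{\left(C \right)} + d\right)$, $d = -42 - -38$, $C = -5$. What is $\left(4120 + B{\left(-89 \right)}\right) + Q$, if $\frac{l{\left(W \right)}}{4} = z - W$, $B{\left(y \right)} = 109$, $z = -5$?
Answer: $4441$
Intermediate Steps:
$d = -4$ ($d = -42 + 38 = -4$)
$l{\left(W \right)} = -20 - 4 W$ ($l{\left(W \right)} = 4 \left(-5 - W\right) = -20 - 4 W$)
$Q = 212$ ($Q = - 53 \left(\left(-20 - -20\right) - 4\right) = - 53 \left(\left(-20 + 20\right) - 4\right) = - 53 \left(0 - 4\right) = \left(-53\right) \left(-4\right) = 212$)
$\left(4120 + B{\left(-89 \right)}\right) + Q = \left(4120 + 109\right) + 212 = 4229 + 212 = 4441$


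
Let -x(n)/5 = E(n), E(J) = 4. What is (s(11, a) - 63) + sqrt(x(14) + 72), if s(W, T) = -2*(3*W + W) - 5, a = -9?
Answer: -156 + 2*sqrt(13) ≈ -148.79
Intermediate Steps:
x(n) = -20 (x(n) = -5*4 = -20)
s(W, T) = -5 - 8*W (s(W, T) = -8*W - 5 = -5 - 8*W)
(s(11, a) - 63) + sqrt(x(14) + 72) = ((-5 - 8*11) - 63) + sqrt(-20 + 72) = ((-5 - 88) - 63) + sqrt(52) = (-93 - 63) + 2*sqrt(13) = -156 + 2*sqrt(13)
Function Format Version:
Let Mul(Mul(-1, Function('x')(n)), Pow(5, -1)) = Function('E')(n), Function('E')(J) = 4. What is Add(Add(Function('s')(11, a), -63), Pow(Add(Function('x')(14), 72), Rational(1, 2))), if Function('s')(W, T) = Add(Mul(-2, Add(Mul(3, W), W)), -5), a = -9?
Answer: Add(-156, Mul(2, Pow(13, Rational(1, 2)))) ≈ -148.79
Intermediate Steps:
Function('x')(n) = -20 (Function('x')(n) = Mul(-5, 4) = -20)
Function('s')(W, T) = Add(-5, Mul(-8, W)) (Function('s')(W, T) = Add(Mul(-2, Mul(4, W)), -5) = Add(Mul(-8, W), -5) = Add(-5, Mul(-8, W)))
Add(Add(Function('s')(11, a), -63), Pow(Add(Function('x')(14), 72), Rational(1, 2))) = Add(Add(Add(-5, Mul(-8, 11)), -63), Pow(Add(-20, 72), Rational(1, 2))) = Add(Add(Add(-5, -88), -63), Pow(52, Rational(1, 2))) = Add(Add(-93, -63), Mul(2, Pow(13, Rational(1, 2)))) = Add(-156, Mul(2, Pow(13, Rational(1, 2))))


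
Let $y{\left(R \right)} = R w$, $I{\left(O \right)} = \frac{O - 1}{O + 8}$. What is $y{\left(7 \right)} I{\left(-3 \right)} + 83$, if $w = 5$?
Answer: $55$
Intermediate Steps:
$I{\left(O \right)} = \frac{-1 + O}{8 + O}$
$y{\left(R \right)} = 5 R$ ($y{\left(R \right)} = R 5 = 5 R$)
$y{\left(7 \right)} I{\left(-3 \right)} + 83 = 5 \cdot 7 \frac{-1 - 3}{8 - 3} + 83 = 35 \cdot \frac{1}{5} \left(-4\right) + 83 = 35 \left(- \frac{4}{5}\right) + 83 = -28 + 83 = 55$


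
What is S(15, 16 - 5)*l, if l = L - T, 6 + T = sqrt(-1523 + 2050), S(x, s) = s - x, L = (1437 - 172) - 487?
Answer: -3136 + 4*sqrt(527) ≈ -3044.2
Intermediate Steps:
L = 778 (L = 1265 - 487 = 778)
T = -6 + sqrt(527) (T = -6 + sqrt(-1523 + 2050) = -6 + sqrt(527) ≈ 16.956)
l = 784 - sqrt(527) (l = 778 - (-6 + sqrt(527)) = 778 + (6 - sqrt(527)) = 784 - sqrt(527) ≈ 761.04)
S(15, 16 - 5)*l = ((16 - 5) - 1*15)*(784 - sqrt(527)) = (11 - 15)*(784 - sqrt(527)) = -4*(784 - sqrt(527)) = -3136 + 4*sqrt(527)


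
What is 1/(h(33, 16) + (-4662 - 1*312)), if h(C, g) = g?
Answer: -1/4958 ≈ -0.00020169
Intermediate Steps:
1/(h(33, 16) + (-4662 - 1*312)) = 1/(16 + (-4662 - 1*312)) = 1/(16 + (-4662 - 312)) = 1/(16 - 4974) = 1/(-4958) = -1/4958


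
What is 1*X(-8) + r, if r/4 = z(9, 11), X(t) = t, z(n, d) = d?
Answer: 36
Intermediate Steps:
r = 44 (r = 4*11 = 44)
1*X(-8) + r = 1*(-8) + 44 = -8 + 44 = 36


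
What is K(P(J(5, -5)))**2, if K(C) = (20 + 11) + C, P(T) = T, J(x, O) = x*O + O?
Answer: 1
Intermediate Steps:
J(x, O) = O + O*x (J(x, O) = O*x + O = O + O*x)
K(C) = 31 + C
K(P(J(5, -5)))**2 = (31 - 5*(1 + 5))**2 = (31 - 5*6)**2 = (31 - 30)**2 = 1**2 = 1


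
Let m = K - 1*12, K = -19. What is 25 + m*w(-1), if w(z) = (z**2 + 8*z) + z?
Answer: 273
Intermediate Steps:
w(z) = z**2 + 9*z
m = -31 (m = -19 - 1*12 = -19 - 12 = -31)
25 + m*w(-1) = 25 - (-31)*(9 - 1) = 25 - (-31)*8 = 25 - 31*(-8) = 25 + 248 = 273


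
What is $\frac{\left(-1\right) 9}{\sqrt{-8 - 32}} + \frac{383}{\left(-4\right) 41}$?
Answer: $- \frac{383}{164} + \frac{9 i \sqrt{10}}{20} \approx -2.3354 + 1.423 i$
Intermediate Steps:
$\frac{\left(-1\right) 9}{\sqrt{-8 - 32}} + \frac{383}{\left(-4\right) 41} = - \frac{9}{\sqrt{-40}} + \frac{383}{-164} = - \frac{9}{2 i \sqrt{10}} + 383 \left(- \frac{1}{164}\right) = - 9 \left(- \frac{i \sqrt{10}}{20}\right) - \frac{383}{164} = \frac{9 i \sqrt{10}}{20} - \frac{383}{164} = - \frac{383}{164} + \frac{9 i \sqrt{10}}{20}$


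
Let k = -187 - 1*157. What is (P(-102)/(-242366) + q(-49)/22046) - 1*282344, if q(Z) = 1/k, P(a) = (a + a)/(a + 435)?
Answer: -28802586343816939025/102012390360912 ≈ -2.8234e+5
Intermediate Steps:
P(a) = 2*a/(435 + a) (P(a) = (2*a)/(435 + a) = 2*a/(435 + a))
k = -344 (k = -187 - 157 = -344)
q(Z) = -1/344 (q(Z) = 1/(-344) = -1/344)
(P(-102)/(-242366) + q(-49)/22046) - 1*282344 = ((2*(-102)/(435 - 102))/(-242366) - 1/344/22046) - 1*282344 = ((2*(-102)/333)*(-1/242366) - 1/344*1/22046) - 282344 = ((2*(-102)*(1/333))*(-1/242366) - 1/7583824) - 282344 = (-68/111*(-1/242366) - 1/7583824) - 282344 = (34/13451313 - 1/7583824) - 282344 = 244398703/102012390360912 - 282344 = -28802586343816939025/102012390360912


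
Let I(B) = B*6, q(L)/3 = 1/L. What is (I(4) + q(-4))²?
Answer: 8649/16 ≈ 540.56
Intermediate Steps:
q(L) = 3/L
I(B) = 6*B
(I(4) + q(-4))² = (6*4 + 3/(-4))² = (24 + 3*(-¼))² = (24 - ¾)² = (93/4)² = 8649/16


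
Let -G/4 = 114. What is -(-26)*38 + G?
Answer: 532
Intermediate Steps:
G = -456 (G = -4*114 = -456)
-(-26)*38 + G = -(-26)*38 - 456 = -26*(-38) - 456 = 988 - 456 = 532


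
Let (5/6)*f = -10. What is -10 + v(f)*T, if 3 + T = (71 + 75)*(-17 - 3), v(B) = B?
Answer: 35066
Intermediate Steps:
f = -12 (f = (6/5)*(-10) = -12)
T = -2923 (T = -3 + (71 + 75)*(-17 - 3) = -3 + 146*(-20) = -3 - 2920 = -2923)
-10 + v(f)*T = -10 - 12*(-2923) = -10 + 35076 = 35066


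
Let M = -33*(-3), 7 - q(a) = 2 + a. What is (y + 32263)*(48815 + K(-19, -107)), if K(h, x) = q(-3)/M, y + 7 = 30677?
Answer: 304135868569/99 ≈ 3.0721e+9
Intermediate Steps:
q(a) = 5 - a (q(a) = 7 - (2 + a) = 7 + (-2 - a) = 5 - a)
M = 99
y = 30670 (y = -7 + 30677 = 30670)
K(h, x) = 8/99 (K(h, x) = (5 - 1*(-3))/99 = (5 + 3)*(1/99) = 8*(1/99) = 8/99)
(y + 32263)*(48815 + K(-19, -107)) = (30670 + 32263)*(48815 + 8/99) = 62933*(4832693/99) = 304135868569/99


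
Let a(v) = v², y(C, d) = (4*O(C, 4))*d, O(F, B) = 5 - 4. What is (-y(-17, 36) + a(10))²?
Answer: 1936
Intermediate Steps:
O(F, B) = 1
y(C, d) = 4*d (y(C, d) = (4*1)*d = 4*d)
(-y(-17, 36) + a(10))² = (-4*36 + 10²)² = (-1*144 + 100)² = (-144 + 100)² = (-44)² = 1936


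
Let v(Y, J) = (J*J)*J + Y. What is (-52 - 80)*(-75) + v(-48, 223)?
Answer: 11099419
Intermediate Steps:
v(Y, J) = Y + J**3 (v(Y, J) = J**2*J + Y = J**3 + Y = Y + J**3)
(-52 - 80)*(-75) + v(-48, 223) = (-52 - 80)*(-75) + (-48 + 223**3) = -132*(-75) + (-48 + 11089567) = 9900 + 11089519 = 11099419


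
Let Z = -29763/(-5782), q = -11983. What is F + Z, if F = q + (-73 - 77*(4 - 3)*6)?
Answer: -72349313/5782 ≈ -12513.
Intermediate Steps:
F = -12518 (F = -11983 + (-73 - 77*(4 - 3)*6) = -11983 + (-73 - 77*6) = -11983 + (-73 - 462) = -11983 - 535 = -12518)
Z = 29763/5782 (Z = -29763*(-1/5782) = 29763/5782 ≈ 5.1475)
F + Z = -12518 + 29763/5782 = -72349313/5782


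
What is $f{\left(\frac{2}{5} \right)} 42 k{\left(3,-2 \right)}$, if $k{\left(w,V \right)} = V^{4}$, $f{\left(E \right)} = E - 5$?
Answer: $- \frac{15456}{5} \approx -3091.2$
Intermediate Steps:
$f{\left(E \right)} = -5 + E$
$f{\left(\frac{2}{5} \right)} 42 k{\left(3,-2 \right)} = \left(-5 + \frac{2}{5}\right) 42 \left(-2\right)^{4} = \left(-5 + 2 \cdot \frac{1}{5}\right) 42 \cdot 16 = \left(-5 + \frac{2}{5}\right) 42 \cdot 16 = \left(- \frac{23}{5}\right) 42 \cdot 16 = \left(- \frac{966}{5}\right) 16 = - \frac{15456}{5}$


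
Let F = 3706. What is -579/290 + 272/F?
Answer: -60791/31610 ≈ -1.9232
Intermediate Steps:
-579/290 + 272/F = -579/290 + 272/3706 = -579*1/290 + 272*(1/3706) = -579/290 + 8/109 = -60791/31610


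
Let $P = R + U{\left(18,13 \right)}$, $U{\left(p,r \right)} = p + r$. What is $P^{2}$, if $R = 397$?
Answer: $183184$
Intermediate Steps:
$P = 428$ ($P = 397 + \left(18 + 13\right) = 397 + 31 = 428$)
$P^{2} = 428^{2} = 183184$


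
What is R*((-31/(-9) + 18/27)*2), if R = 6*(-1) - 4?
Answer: -740/9 ≈ -82.222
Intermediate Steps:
R = -10 (R = -6 - 4 = -10)
R*((-31/(-9) + 18/27)*2) = -10*(-31/(-9) + 18/27)*2 = -10*(-31*(-⅑) + 18*(1/27))*2 = -10*(31/9 + ⅔)*2 = -370*2/9 = -10*74/9 = -740/9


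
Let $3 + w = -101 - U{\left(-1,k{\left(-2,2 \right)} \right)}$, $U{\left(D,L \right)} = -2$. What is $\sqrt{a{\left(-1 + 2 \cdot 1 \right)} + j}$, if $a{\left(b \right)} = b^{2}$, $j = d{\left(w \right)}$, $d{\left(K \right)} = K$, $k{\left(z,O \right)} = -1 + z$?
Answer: $i \sqrt{101} \approx 10.05 i$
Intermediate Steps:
$w = -102$ ($w = -3 - 99 = -102$)
$j = -102$
$\sqrt{a{\left(-1 + 2 \cdot 1 \right)} + j} = \sqrt{\left(-1 + 2 \cdot 1\right)^{2} - 102} = \sqrt{\left(-1 + 2\right)^{2} - 102} = \sqrt{1^{2} - 102} = \sqrt{1 - 102} = \sqrt{-101} = i \sqrt{101}$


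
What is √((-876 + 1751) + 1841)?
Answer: 2*√679 ≈ 52.115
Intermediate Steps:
√((-876 + 1751) + 1841) = √(875 + 1841) = √2716 = 2*√679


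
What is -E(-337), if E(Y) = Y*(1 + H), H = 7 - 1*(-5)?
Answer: 4381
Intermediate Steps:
H = 12 (H = 7 + 5 = 12)
E(Y) = 13*Y (E(Y) = Y*(1 + 12) = Y*13 = 13*Y)
-E(-337) = -13*(-337) = -1*(-4381) = 4381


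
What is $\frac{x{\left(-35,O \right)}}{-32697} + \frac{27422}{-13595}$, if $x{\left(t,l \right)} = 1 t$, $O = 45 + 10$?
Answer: $- \frac{128020187}{63502245} \approx -2.016$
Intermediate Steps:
$O = 55$
$x{\left(t,l \right)} = t$
$\frac{x{\left(-35,O \right)}}{-32697} + \frac{27422}{-13595} = - \frac{35}{-32697} + \frac{27422}{-13595} = \left(-35\right) \left(- \frac{1}{32697}\right) + 27422 \left(- \frac{1}{13595}\right) = \frac{5}{4671} - \frac{27422}{13595} = - \frac{128020187}{63502245}$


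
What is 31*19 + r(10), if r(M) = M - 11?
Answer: 588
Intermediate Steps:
r(M) = -11 + M
31*19 + r(10) = 31*19 + (-11 + 10) = 589 - 1 = 588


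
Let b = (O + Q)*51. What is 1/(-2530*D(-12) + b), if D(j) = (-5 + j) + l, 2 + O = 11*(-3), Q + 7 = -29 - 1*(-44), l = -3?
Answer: 1/49223 ≈ 2.0316e-5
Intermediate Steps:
Q = 8 (Q = -7 + (-29 - 1*(-44)) = -7 + (-29 + 44) = -7 + 15 = 8)
O = -35 (O = -2 + 11*(-3) = -2 - 33 = -35)
D(j) = -8 + j (D(j) = (-5 + j) - 3 = -8 + j)
b = -1377 (b = (-35 + 8)*51 = -27*51 = -1377)
1/(-2530*D(-12) + b) = 1/(-2530*(-8 - 12) - 1377) = 1/(-2530*(-20) - 1377) = 1/(50600 - 1377) = 1/49223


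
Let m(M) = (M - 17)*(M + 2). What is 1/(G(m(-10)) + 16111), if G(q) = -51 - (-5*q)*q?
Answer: 1/249340 ≈ 4.0106e-6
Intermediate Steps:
m(M) = (-17 + M)*(2 + M)
G(q) = -51 + 5*q² (G(q) = -51 - (-5)*q² = -51 + 5*q²)
1/(G(m(-10)) + 16111) = 1/((-51 + 5*(-34 + (-10)² - 15*(-10))²) + 16111) = 1/((-51 + 5*(-34 + 100 + 150)²) + 16111) = 1/((-51 + 5*216²) + 16111) = 1/((-51 + 5*46656) + 16111) = 1/((-51 + 233280) + 16111) = 1/(233229 + 16111) = 1/249340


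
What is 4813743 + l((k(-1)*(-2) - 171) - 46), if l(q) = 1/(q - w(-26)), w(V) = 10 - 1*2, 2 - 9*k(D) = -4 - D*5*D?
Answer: 9853731912/2047 ≈ 4.8137e+6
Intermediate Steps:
k(D) = 2/3 + 5*D**2/9 (k(D) = 2/9 - (-4 - D*5*D)/9 = 2/9 - (-4 - 5*D*D)/9 = 2/9 - (-4 - 5*D**2)/9 = 2/9 + (4/9 + 5*D**2/9) = 2/3 + 5*D**2/9)
w(V) = 8 (w(V) = 10 - 2 = 8)
l(q) = 1/(-8 + q) (l(q) = 1/(q - 1*8) = 1/(q - 8) = 1/(-8 + q))
4813743 + l((k(-1)*(-2) - 171) - 46) = 4813743 + 1/(-8 + (((2/3 + (5/9)*(-1)**2)*(-2) - 171) - 46)) = 4813743 + 1/(-8 + (((2/3 + (5/9)*1)*(-2) - 171) - 46)) = 4813743 + 1/(-8 + (((2/3 + 5/9)*(-2) - 171) - 46)) = 4813743 + 1/(-8 + (((11/9)*(-2) - 171) - 46)) = 4813743 + 1/(-8 + ((-22/9 - 171) - 46)) = 4813743 + 1/(-8 + (-1561/9 - 46)) = 4813743 + 1/(-8 - 1975/9) = 4813743 + 1/(-2047/9) = 4813743 - 9/2047 = 9853731912/2047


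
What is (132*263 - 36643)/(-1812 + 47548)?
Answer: -1927/45736 ≈ -0.042133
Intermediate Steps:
(132*263 - 36643)/(-1812 + 47548) = (34716 - 36643)/45736 = -1927*1/45736 = -1927/45736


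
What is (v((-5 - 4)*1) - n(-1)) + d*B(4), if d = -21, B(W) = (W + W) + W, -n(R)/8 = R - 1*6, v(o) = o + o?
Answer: -326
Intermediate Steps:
v(o) = 2*o
n(R) = 48 - 8*R (n(R) = -8*(R - 1*6) = -8*(R - 6) = -8*(-6 + R) = 48 - 8*R)
B(W) = 3*W (B(W) = 2*W + W = 3*W)
(v((-5 - 4)*1) - n(-1)) + d*B(4) = (2*((-5 - 4)*1) - (48 - 8*(-1))) - 63*4 = (2*(-9*1) - (48 + 8)) - 21*12 = (2*(-9) - 1*56) - 252 = (-18 - 56) - 252 = -74 - 252 = -326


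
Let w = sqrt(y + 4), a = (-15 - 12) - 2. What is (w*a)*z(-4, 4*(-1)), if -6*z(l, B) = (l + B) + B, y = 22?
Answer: -58*sqrt(26) ≈ -295.74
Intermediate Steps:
a = -29 (a = -27 - 2 = -29)
z(l, B) = -B/3 - l/6 (z(l, B) = -((l + B) + B)/6 = -((B + l) + B)/6 = -(l + 2*B)/6 = -B/3 - l/6)
w = sqrt(26) (w = sqrt(22 + 4) = sqrt(26) ≈ 5.0990)
(w*a)*z(-4, 4*(-1)) = (sqrt(26)*(-29))*(-4*(-1)/3 - 1/6*(-4)) = (-29*sqrt(26))*(-1/3*(-4) + 2/3) = (-29*sqrt(26))*(4/3 + 2/3) = -29*sqrt(26)*2 = -58*sqrt(26)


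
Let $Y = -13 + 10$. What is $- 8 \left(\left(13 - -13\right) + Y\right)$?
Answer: $-184$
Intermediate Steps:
$Y = -3$
$- 8 \left(\left(13 - -13\right) + Y\right) = - 8 \left(\left(13 - -13\right) - 3\right) = - 8 \left(\left(13 + 13\right) - 3\right) = - 8 \left(26 - 3\right) = \left(-8\right) 23 = -184$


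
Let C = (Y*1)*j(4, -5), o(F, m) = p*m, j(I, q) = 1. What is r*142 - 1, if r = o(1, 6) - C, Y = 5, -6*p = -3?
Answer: -285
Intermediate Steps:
p = 1/2 (p = -1/6*(-3) = 1/2 ≈ 0.50000)
o(F, m) = m/2
C = 5 (C = (5*1)*1 = 5*1 = 5)
r = -2 (r = (1/2)*6 - 1*5 = 3 - 5 = -2)
r*142 - 1 = -2*142 - 1 = -284 - 1 = -285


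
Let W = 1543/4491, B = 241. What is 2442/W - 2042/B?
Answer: 2639901496/371863 ≈ 7099.1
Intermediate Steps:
W = 1543/4491 (W = 1543*(1/4491) = 1543/4491 ≈ 0.34358)
2442/W - 2042/B = 2442/(1543/4491) - 2042/241 = 2442*(4491/1543) - 2042*1/241 = 10967022/1543 - 2042/241 = 2639901496/371863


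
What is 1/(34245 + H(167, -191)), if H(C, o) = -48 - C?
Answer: 1/34030 ≈ 2.9386e-5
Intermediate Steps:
1/(34245 + H(167, -191)) = 1/(34245 + (-48 - 1*167)) = 1/(34245 + (-48 - 167)) = 1/(34245 - 215) = 1/34030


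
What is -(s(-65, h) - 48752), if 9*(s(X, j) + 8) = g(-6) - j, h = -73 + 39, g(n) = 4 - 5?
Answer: 146269/3 ≈ 48756.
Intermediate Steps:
g(n) = -1
h = -34
s(X, j) = -73/9 - j/9 (s(X, j) = -8 + (-1 - j)/9 = -8 + (-⅑ - j/9) = -73/9 - j/9)
-(s(-65, h) - 48752) = -((-73/9 - ⅑*(-34)) - 48752) = -((-73/9 + 34/9) - 48752) = -(-13/3 - 48752) = -1*(-146269/3) = 146269/3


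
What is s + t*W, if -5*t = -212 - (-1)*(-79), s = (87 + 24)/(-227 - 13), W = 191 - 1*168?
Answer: 107051/80 ≈ 1338.1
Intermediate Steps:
W = 23 (W = 191 - 168 = 23)
s = -37/80 (s = 111/(-240) = 111*(-1/240) = -37/80 ≈ -0.46250)
t = 291/5 (t = -(-212 - (-1)*(-79))/5 = -(-212 - 1*79)/5 = -(-212 - 79)/5 = -1/5*(-291) = 291/5 ≈ 58.200)
s + t*W = -37/80 + (291/5)*23 = -37/80 + 6693/5 = 107051/80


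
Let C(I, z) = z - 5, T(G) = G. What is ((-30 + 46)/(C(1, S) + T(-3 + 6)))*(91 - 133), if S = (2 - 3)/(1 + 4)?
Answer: 3360/11 ≈ 305.45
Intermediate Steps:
S = -⅕ (S = -1/5 = -1*⅕ = -⅕ ≈ -0.20000)
C(I, z) = -5 + z
((-30 + 46)/(C(1, S) + T(-3 + 6)))*(91 - 133) = ((-30 + 46)/((-5 - ⅕) + (-3 + 6)))*(91 - 133) = (16/(-26/5 + 3))*(-42) = (16/(-11/5))*(-42) = (16*(-5/11))*(-42) = -80/11*(-42) = 3360/11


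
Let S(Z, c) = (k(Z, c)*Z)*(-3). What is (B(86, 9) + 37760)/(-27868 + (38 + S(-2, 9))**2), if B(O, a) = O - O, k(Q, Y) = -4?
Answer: -4720/3459 ≈ -1.3646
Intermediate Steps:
B(O, a) = 0
S(Z, c) = 12*Z (S(Z, c) = -4*Z*(-3) = 12*Z)
(B(86, 9) + 37760)/(-27868 + (38 + S(-2, 9))**2) = (0 + 37760)/(-27868 + (38 + 12*(-2))**2) = 37760/(-27868 + (38 - 24)**2) = 37760/(-27868 + 14**2) = 37760/(-27868 + 196) = 37760/(-27672) = 37760*(-1/27672) = -4720/3459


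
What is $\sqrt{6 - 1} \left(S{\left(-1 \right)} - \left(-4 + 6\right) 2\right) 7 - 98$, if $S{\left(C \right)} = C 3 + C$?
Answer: $-98 - 56 \sqrt{5} \approx -223.22$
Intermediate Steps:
$S{\left(C \right)} = 4 C$ ($S{\left(C \right)} = 3 C + C = 4 C$)
$\sqrt{6 - 1} \left(S{\left(-1 \right)} - \left(-4 + 6\right) 2\right) 7 - 98 = \sqrt{6 - 1} \left(4 \left(-1\right) - \left(-4 + 6\right) 2\right) 7 - 98 = \sqrt{5} \left(-4 - 2 \cdot 2\right) 7 - 98 = \sqrt{5} \left(-4 - 4\right) 7 - 98 = \sqrt{5} \left(-8\right) 7 - 98 = - 8 \sqrt{5} \cdot 7 - 98 = - 56 \sqrt{5} - 98 = -98 - 56 \sqrt{5}$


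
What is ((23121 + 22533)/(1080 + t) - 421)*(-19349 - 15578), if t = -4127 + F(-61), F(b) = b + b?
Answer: 48192379381/3169 ≈ 1.5207e+7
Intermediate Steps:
F(b) = 2*b
t = -4249 (t = -4127 + 2*(-61) = -4127 - 122 = -4249)
((23121 + 22533)/(1080 + t) - 421)*(-19349 - 15578) = ((23121 + 22533)/(1080 - 4249) - 421)*(-19349 - 15578) = (45654/(-3169) - 421)*(-34927) = (45654*(-1/3169) - 421)*(-34927) = (-45654/3169 - 421)*(-34927) = -1379803/3169*(-34927) = 48192379381/3169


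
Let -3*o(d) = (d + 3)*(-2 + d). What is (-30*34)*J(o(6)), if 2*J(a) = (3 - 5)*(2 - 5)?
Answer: -3060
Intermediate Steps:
o(d) = -(-2 + d)*(3 + d)/3 (o(d) = -(d + 3)*(-2 + d)/3 = -(3 + d)*(-2 + d)/3 = -(-2 + d)*(3 + d)/3)
J(a) = 3 (J(a) = ((3 - 5)*(2 - 5))/2 = (-2*(-3))/2 = (1/2)*6 = 3)
(-30*34)*J(o(6)) = -30*34*3 = -1020*3 = -3060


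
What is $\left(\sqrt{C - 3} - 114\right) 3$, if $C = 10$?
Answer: $-342 + 3 \sqrt{7} \approx -334.06$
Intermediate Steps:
$\left(\sqrt{C - 3} - 114\right) 3 = \left(\sqrt{10 - 3} - 114\right) 3 = \left(\sqrt{7} - 114\right) 3 = \left(-114 + \sqrt{7}\right) 3 = -342 + 3 \sqrt{7}$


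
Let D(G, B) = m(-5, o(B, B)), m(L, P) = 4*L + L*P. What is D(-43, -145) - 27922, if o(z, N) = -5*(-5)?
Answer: -28067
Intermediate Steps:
o(z, N) = 25
D(G, B) = -145 (D(G, B) = -5*(4 + 25) = -5*29 = -145)
D(-43, -145) - 27922 = -145 - 27922 = -28067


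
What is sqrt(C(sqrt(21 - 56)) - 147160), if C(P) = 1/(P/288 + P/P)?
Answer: sqrt(-147160 + 288/(288 + I*sqrt(35))) ≈ 0.e-5 - 383.61*I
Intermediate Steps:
C(P) = 1/(1 + P/288) (C(P) = 1/(P*(1/288) + 1) = 1/(P/288 + 1) = 1/(1 + P/288))
sqrt(C(sqrt(21 - 56)) - 147160) = sqrt(288/(288 + sqrt(21 - 56)) - 147160) = sqrt(288/(288 + sqrt(-35)) - 147160) = sqrt(288/(288 + I*sqrt(35)) - 147160) = sqrt(-147160 + 288/(288 + I*sqrt(35)))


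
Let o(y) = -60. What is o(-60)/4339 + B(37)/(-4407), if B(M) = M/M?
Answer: -268759/19121973 ≈ -0.014055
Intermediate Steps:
B(M) = 1
o(-60)/4339 + B(37)/(-4407) = -60/4339 + 1/(-4407) = -60*1/4339 + 1*(-1/4407) = -60/4339 - 1/4407 = -268759/19121973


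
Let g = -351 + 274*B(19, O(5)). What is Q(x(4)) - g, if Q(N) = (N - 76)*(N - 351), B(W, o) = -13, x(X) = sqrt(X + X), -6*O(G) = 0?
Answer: 30597 - 854*sqrt(2) ≈ 29389.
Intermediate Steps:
O(G) = 0 (O(G) = -1/6*0 = 0)
x(X) = sqrt(2)*sqrt(X) (x(X) = sqrt(2*X) = sqrt(2)*sqrt(X))
g = -3913 (g = -351 + 274*(-13) = -351 - 3562 = -3913)
Q(N) = (-351 + N)*(-76 + N) (Q(N) = (-76 + N)*(-351 + N) = (-351 + N)*(-76 + N))
Q(x(4)) - g = (26676 + (sqrt(2)*sqrt(4))**2 - 427*sqrt(2)*sqrt(4)) - 1*(-3913) = (26676 + (sqrt(2)*2)**2 - 427*sqrt(2)*2) + 3913 = (26676 + (2*sqrt(2))**2 - 854*sqrt(2)) + 3913 = (26676 + 8 - 854*sqrt(2)) + 3913 = (26684 - 854*sqrt(2)) + 3913 = 30597 - 854*sqrt(2)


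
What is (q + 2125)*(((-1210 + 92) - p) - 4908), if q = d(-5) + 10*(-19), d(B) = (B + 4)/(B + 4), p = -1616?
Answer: -8537760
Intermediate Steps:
d(B) = 1 (d(B) = (4 + B)/(4 + B) = 1)
q = -189 (q = 1 + 10*(-19) = 1 - 190 = -189)
(q + 2125)*(((-1210 + 92) - p) - 4908) = (-189 + 2125)*(((-1210 + 92) - 1*(-1616)) - 4908) = 1936*((-1118 + 1616) - 4908) = 1936*(498 - 4908) = 1936*(-4410) = -8537760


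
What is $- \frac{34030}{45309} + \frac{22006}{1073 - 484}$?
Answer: $\frac{977026184}{26687001} \approx 36.611$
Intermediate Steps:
$- \frac{34030}{45309} + \frac{22006}{1073 - 484} = \left(-34030\right) \frac{1}{45309} + \frac{22006}{1073 - 484} = - \frac{34030}{45309} + \frac{22006}{589} = \frac{977026184}{26687001}$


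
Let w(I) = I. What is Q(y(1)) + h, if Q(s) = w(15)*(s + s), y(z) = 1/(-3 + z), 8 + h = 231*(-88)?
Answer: -20351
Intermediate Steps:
h = -20336 (h = -8 + 231*(-88) = -8 - 20328 = -20336)
Q(s) = 30*s (Q(s) = 15*(s + s) = 15*(2*s) = 30*s)
Q(y(1)) + h = 30/(-3 + 1) - 20336 = 30/(-2) - 20336 = 30*(-½) - 20336 = -15 - 20336 = -20351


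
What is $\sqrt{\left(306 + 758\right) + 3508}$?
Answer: $6 \sqrt{127} \approx 67.617$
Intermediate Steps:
$\sqrt{\left(306 + 758\right) + 3508} = \sqrt{1064 + 3508} = \sqrt{4572} = 6 \sqrt{127}$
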